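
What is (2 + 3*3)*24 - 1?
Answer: 263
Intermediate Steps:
(2 + 3*3)*24 - 1 = (2 + 9)*24 - 1 = 11*24 - 1 = 264 - 1 = 263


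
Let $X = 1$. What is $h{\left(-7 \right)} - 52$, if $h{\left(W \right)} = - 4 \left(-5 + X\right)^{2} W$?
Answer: $396$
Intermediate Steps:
$h{\left(W \right)} = - 64 W$ ($h{\left(W \right)} = - 4 \left(-5 + 1\right)^{2} W = - 4 \left(-4\right)^{2} W = \left(-4\right) 16 W = - 64 W$)
$h{\left(-7 \right)} - 52 = \left(-64\right) \left(-7\right) - 52 = 448 - 52 = 396$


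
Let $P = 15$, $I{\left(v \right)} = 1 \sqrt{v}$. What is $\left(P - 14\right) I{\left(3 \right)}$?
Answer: $\sqrt{3} \approx 1.732$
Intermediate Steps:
$I{\left(v \right)} = \sqrt{v}$
$\left(P - 14\right) I{\left(3 \right)} = \left(15 - 14\right) \sqrt{3} = 1 \sqrt{3} = \sqrt{3}$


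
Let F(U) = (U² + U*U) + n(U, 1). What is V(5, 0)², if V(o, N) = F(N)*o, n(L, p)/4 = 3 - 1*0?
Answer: 3600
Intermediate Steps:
n(L, p) = 12 (n(L, p) = 4*(3 - 1*0) = 4*(3 + 0) = 4*3 = 12)
F(U) = 12 + 2*U² (F(U) = (U² + U*U) + 12 = (U² + U²) + 12 = 2*U² + 12 = 12 + 2*U²)
V(o, N) = o*(12 + 2*N²) (V(o, N) = (12 + 2*N²)*o = o*(12 + 2*N²))
V(5, 0)² = (2*5*(6 + 0²))² = (2*5*(6 + 0))² = (2*5*6)² = 60² = 3600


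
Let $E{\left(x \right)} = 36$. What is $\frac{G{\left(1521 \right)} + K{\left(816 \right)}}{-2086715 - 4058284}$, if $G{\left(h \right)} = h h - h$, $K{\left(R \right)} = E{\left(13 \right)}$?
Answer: $- \frac{770652}{2048333} \approx -0.37623$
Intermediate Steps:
$K{\left(R \right)} = 36$
$G{\left(h \right)} = h^{2} - h$
$\frac{G{\left(1521 \right)} + K{\left(816 \right)}}{-2086715 - 4058284} = \frac{1521 \left(-1 + 1521\right) + 36}{-2086715 - 4058284} = \frac{1521 \cdot 1520 + 36}{-6144999} = \left(2311920 + 36\right) \left(- \frac{1}{6144999}\right) = 2311956 \left(- \frac{1}{6144999}\right) = - \frac{770652}{2048333}$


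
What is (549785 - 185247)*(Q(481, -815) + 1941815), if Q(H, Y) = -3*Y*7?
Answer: 714104424340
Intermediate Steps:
Q(H, Y) = -21*Y
(549785 - 185247)*(Q(481, -815) + 1941815) = (549785 - 185247)*(-21*(-815) + 1941815) = 364538*(17115 + 1941815) = 364538*1958930 = 714104424340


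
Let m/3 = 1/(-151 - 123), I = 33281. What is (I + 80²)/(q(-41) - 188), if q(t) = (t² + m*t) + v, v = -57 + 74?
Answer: 10872594/413863 ≈ 26.271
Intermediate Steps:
m = -3/274 (m = 3/(-151 - 123) = 3/(-274) = 3*(-1/274) = -3/274 ≈ -0.010949)
v = 17
q(t) = 17 + t² - 3*t/274 (q(t) = (t² - 3*t/274) + 17 = 17 + t² - 3*t/274)
(I + 80²)/(q(-41) - 188) = (33281 + 80²)/((17 + (-41)² - 3/274*(-41)) - 188) = (33281 + 6400)/((17 + 1681 + 123/274) - 188) = 39681/(465375/274 - 188) = 39681/(413863/274) = 39681*(274/413863) = 10872594/413863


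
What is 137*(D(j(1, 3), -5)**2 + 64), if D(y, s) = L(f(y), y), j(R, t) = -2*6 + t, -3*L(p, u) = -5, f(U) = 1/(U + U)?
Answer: 82337/9 ≈ 9148.6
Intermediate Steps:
f(U) = 1/(2*U)
L(p, u) = 5/3 (L(p, u) = -1/3*(-5) = 5/3)
j(R, t) = -12 + t
D(y, s) = 5/3
137*(D(j(1, 3), -5)**2 + 64) = 137*((5/3)**2 + 64) = 137*(25/9 + 64) = 137*(601/9) = 82337/9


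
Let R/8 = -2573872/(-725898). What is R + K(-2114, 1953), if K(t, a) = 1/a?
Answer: 6702483671/236279799 ≈ 28.367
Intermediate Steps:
R = 10295488/362949 (R = 8*(-2573872/(-725898)) = 8*(-2573872*(-1/725898)) = 8*(1286936/362949) = 10295488/362949 ≈ 28.366)
R + K(-2114, 1953) = 10295488/362949 + 1/1953 = 6702483671/236279799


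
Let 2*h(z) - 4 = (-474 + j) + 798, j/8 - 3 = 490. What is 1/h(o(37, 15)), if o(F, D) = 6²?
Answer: 1/2136 ≈ 0.00046816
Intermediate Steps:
j = 3944 (j = 24 + 8*490 = 24 + 3920 = 3944)
o(F, D) = 36
h(z) = 2136 (h(z) = 2 + ((-474 + 3944) + 798)/2 = 2 + (3470 + 798)/2 = 2 + (½)*4268 = 2 + 2134 = 2136)
1/h(o(37, 15)) = 1/2136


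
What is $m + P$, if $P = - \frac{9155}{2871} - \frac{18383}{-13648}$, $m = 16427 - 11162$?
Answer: $\frac{206228473273}{39183408} \approx 5263.2$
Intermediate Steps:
$m = 5265$ ($m = 16427 - 11162 = 5265$)
$P = - \frac{72169847}{39183408}$ ($P = \left(-9155\right) \frac{1}{2871} - - \frac{18383}{13648} = - \frac{9155}{2871} + \frac{18383}{13648} = - \frac{72169847}{39183408} \approx -1.8418$)
$m + P = 5265 - \frac{72169847}{39183408} = \frac{206228473273}{39183408}$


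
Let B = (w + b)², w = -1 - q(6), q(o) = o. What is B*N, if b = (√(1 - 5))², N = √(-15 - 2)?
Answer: 121*I*√17 ≈ 498.9*I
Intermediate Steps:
N = I*√17 (N = √(-17) = I*√17 ≈ 4.1231*I)
b = -4 (b = (√(-4))² = (2*I)² = -4)
w = -7 (w = -1 - 1*6 = -1 - 6 = -7)
B = 121 (B = (-7 - 4)² = (-11)² = 121)
B*N = 121*(I*√17) = 121*I*√17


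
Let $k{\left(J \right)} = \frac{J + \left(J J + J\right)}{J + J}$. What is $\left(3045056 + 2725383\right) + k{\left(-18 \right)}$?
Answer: $5770431$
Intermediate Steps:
$k{\left(J \right)} = \frac{J^{2} + 2 J}{2 J}$ ($k{\left(J \right)} = \frac{J + \left(J^{2} + J\right)}{2 J} = \left(J + \left(J + J^{2}\right)\right) \frac{1}{2 J} = \left(J^{2} + 2 J\right) \frac{1}{2 J} = \frac{J^{2} + 2 J}{2 J}$)
$\left(3045056 + 2725383\right) + k{\left(-18 \right)} = \left(3045056 + 2725383\right) + \left(1 + \frac{1}{2} \left(-18\right)\right) = 5770439 + \left(1 - 9\right) = 5770439 - 8 = 5770431$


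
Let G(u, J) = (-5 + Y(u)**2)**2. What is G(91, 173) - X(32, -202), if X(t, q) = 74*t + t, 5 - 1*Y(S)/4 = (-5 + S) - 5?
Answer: 8539790521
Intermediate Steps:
Y(S) = 60 - 4*S (Y(S) = 20 - 4*((-5 + S) - 5) = 20 - 4*(-10 + S) = 20 + (40 - 4*S) = 60 - 4*S)
X(t, q) = 75*t
G(u, J) = (-5 + (60 - 4*u)**2)**2
G(91, 173) - X(32, -202) = (-5 + 16*(-15 + 91)**2)**2 - 75*32 = (-5 + 16*76**2)**2 - 1*2400 = (-5 + 16*5776)**2 - 2400 = (-5 + 92416)**2 - 2400 = 92411**2 - 2400 = 8539792921 - 2400 = 8539790521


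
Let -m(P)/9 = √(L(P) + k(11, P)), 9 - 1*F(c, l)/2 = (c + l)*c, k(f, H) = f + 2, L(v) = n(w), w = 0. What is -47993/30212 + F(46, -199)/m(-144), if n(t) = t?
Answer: -47993/30212 - 1566*√13/13 ≈ -435.92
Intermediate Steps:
L(v) = 0
k(f, H) = 2 + f
F(c, l) = 18 - 2*c*(c + l) (F(c, l) = 18 - 2*(c + l)*c = 18 - 2*c*(c + l))
m(P) = -9*√13 (m(P) = -9*√(0 + (2 + 11)) = -9*√(0 + 13) = -9*√13)
-47993/30212 + F(46, -199)/m(-144) = -47993/30212 + (18 - 2*46² - 2*46*(-199))/((-9*√13)) = -47993*1/30212 + (18 - 2*2116 + 18308)*(-√13/117) = -47993/30212 + (18 - 4232 + 18308)*(-√13/117) = -47993/30212 + 14094*(-√13/117) = -47993/30212 - 1566*√13/13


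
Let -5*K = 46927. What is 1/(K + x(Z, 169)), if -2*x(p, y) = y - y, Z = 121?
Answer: -5/46927 ≈ -0.00010655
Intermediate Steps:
K = -46927/5 (K = -⅕*46927 = -46927/5 ≈ -9385.4)
x(p, y) = 0 (x(p, y) = -(y - y)/2 = -½*0 = 0)
1/(K + x(Z, 169)) = 1/(-46927/5 + 0) = 1/(-46927/5) = -5/46927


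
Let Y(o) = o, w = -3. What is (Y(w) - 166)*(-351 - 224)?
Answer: 97175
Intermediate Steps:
(Y(w) - 166)*(-351 - 224) = (-3 - 166)*(-351 - 224) = -169*(-575) = 97175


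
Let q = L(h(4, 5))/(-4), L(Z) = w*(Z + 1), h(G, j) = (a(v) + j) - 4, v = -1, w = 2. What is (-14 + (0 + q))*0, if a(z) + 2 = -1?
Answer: 0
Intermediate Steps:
a(z) = -3 (a(z) = -2 - 1 = -3)
h(G, j) = -7 + j (h(G, j) = (-3 + j) - 4 = -7 + j)
L(Z) = 2 + 2*Z (L(Z) = 2*(Z + 1) = 2*(1 + Z) = 2 + 2*Z)
q = 1/2 (q = (2 + 2*(-7 + 5))/(-4) = (2 + 2*(-2))*(-1/4) = (2 - 4)*(-1/4) = -2*(-1/4) = 1/2 ≈ 0.50000)
(-14 + (0 + q))*0 = (-14 + (0 + 1/2))*0 = (-14 + 1/2)*0 = -27/2*0 = 0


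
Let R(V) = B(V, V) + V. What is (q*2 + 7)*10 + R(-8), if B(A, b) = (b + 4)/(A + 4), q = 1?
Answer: 83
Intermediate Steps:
B(A, b) = (4 + b)/(4 + A)
R(V) = 1 + V (R(V) = (4 + V)/(4 + V) + V = 1 + V)
(q*2 + 7)*10 + R(-8) = (1*2 + 7)*10 + (1 - 8) = (2 + 7)*10 - 7 = 9*10 - 7 = 90 - 7 = 83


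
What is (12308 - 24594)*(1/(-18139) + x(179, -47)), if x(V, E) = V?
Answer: -39891167680/18139 ≈ -2.1992e+6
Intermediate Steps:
(12308 - 24594)*(1/(-18139) + x(179, -47)) = (12308 - 24594)*(1/(-18139) + 179) = -12286*(-1/18139 + 179) = -12286*3246880/18139 = -39891167680/18139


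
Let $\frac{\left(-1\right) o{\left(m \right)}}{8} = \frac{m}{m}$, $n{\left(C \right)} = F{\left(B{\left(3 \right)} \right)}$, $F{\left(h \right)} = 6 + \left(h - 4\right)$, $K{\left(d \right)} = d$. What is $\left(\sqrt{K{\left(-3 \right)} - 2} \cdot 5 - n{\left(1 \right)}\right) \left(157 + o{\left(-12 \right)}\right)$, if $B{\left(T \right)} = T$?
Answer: $-745 + 745 i \sqrt{5} \approx -745.0 + 1665.9 i$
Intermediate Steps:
$F{\left(h \right)} = 2 + h$ ($F{\left(h \right)} = 6 + \left(h - 4\right) = 6 + \left(-4 + h\right) = 2 + h$)
$n{\left(C \right)} = 5$ ($n{\left(C \right)} = 2 + 3 = 5$)
$o{\left(m \right)} = -8$ ($o{\left(m \right)} = - 8 \frac{m}{m} = \left(-8\right) 1 = -8$)
$\left(\sqrt{K{\left(-3 \right)} - 2} \cdot 5 - n{\left(1 \right)}\right) \left(157 + o{\left(-12 \right)}\right) = \left(\sqrt{-3 - 2} \cdot 5 - 5\right) \left(157 - 8\right) = \left(\sqrt{-5} \cdot 5 - 5\right) 149 = \left(i \sqrt{5} \cdot 5 - 5\right) 149 = \left(5 i \sqrt{5} - 5\right) 149 = \left(-5 + 5 i \sqrt{5}\right) 149 = -745 + 745 i \sqrt{5}$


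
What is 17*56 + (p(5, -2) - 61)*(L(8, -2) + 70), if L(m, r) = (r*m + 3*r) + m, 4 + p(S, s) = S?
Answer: -2408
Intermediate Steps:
p(S, s) = -4 + S
L(m, r) = m + 3*r + m*r (L(m, r) = (m*r + 3*r) + m = (3*r + m*r) + m = m + 3*r + m*r)
17*56 + (p(5, -2) - 61)*(L(8, -2) + 70) = 17*56 + ((-4 + 5) - 61)*((8 + 3*(-2) + 8*(-2)) + 70) = 952 + (1 - 61)*((8 - 6 - 16) + 70) = 952 - 60*(-14 + 70) = 952 - 60*56 = 952 - 3360 = -2408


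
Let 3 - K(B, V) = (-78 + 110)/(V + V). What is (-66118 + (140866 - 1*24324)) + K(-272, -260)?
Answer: 3277759/65 ≈ 50427.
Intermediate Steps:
K(B, V) = 3 - 16/V (K(B, V) = 3 - (-78 + 110)/(V + V) = 3 - 32/(2*V) = 3 - 32*1/(2*V) = 3 - 16/V)
(-66118 + (140866 - 1*24324)) + K(-272, -260) = (-66118 + (140866 - 1*24324)) + (3 - 16/(-260)) = (-66118 + (140866 - 24324)) + (3 - 16*(-1/260)) = (-66118 + 116542) + (3 + 4/65) = 50424 + 199/65 = 3277759/65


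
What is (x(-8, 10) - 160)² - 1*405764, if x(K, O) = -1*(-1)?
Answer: -380483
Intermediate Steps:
x(K, O) = 1
(x(-8, 10) - 160)² - 1*405764 = (1 - 160)² - 1*405764 = (-159)² - 405764 = 25281 - 405764 = -380483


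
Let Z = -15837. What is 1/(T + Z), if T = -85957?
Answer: -1/101794 ≈ -9.8238e-6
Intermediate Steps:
1/(T + Z) = 1/(-85957 - 15837) = 1/(-101794) = -1/101794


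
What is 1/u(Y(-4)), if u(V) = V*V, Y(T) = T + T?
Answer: 1/64 ≈ 0.015625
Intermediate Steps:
Y(T) = 2*T
u(V) = V²
1/u(Y(-4)) = 1/((2*(-4))²) = 1/((-8)²) = 1/64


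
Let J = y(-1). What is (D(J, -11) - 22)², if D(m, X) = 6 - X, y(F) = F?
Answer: 25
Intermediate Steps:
J = -1
(D(J, -11) - 22)² = ((6 - 1*(-11)) - 22)² = ((6 + 11) - 22)² = (17 - 22)² = (-5)² = 25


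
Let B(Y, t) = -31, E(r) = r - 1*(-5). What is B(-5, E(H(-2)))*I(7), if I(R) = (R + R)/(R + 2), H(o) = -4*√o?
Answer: -434/9 ≈ -48.222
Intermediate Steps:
E(r) = 5 + r (E(r) = r + 5 = 5 + r)
I(R) = 2*R/(2 + R) (I(R) = (2*R)/(2 + R) = 2*R/(2 + R))
B(-5, E(H(-2)))*I(7) = -62*7/(2 + 7) = -62*7/9 = -31*14/9 = -434/9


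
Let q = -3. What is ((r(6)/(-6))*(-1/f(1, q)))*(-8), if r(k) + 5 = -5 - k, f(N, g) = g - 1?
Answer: -16/3 ≈ -5.3333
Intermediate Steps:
f(N, g) = -1 + g
r(k) = -10 - k (r(k) = -5 + (-5 - k) = -10 - k)
((r(6)/(-6))*(-1/f(1, q)))*(-8) = (((-10 - 1*6)/(-6))*(-1/(-1 - 3)))*(-8) = (((-10 - 6)*(-⅙))*(-1/(-4)))*(-8) = ((-16*(-⅙))*(-1*(-¼)))*(-8) = ((8/3)*(¼))*(-8) = (⅔)*(-8) = -16/3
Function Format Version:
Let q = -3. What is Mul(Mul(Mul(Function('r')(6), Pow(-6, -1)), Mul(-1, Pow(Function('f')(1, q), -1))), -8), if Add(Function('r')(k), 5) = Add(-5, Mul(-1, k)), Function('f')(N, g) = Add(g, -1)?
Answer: Rational(-16, 3) ≈ -5.3333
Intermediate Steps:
Function('f')(N, g) = Add(-1, g)
Function('r')(k) = Add(-10, Mul(-1, k)) (Function('r')(k) = Add(-5, Add(-5, Mul(-1, k))) = Add(-10, Mul(-1, k)))
Mul(Mul(Mul(Function('r')(6), Pow(-6, -1)), Mul(-1, Pow(Function('f')(1, q), -1))), -8) = Mul(Mul(Mul(Add(-10, Mul(-1, 6)), Pow(-6, -1)), Mul(-1, Pow(Add(-1, -3), -1))), -8) = Mul(Mul(Mul(Add(-10, -6), Rational(-1, 6)), Mul(-1, Pow(-4, -1))), -8) = Mul(Mul(Mul(-16, Rational(-1, 6)), Mul(-1, Rational(-1, 4))), -8) = Mul(Mul(Rational(8, 3), Rational(1, 4)), -8) = Mul(Rational(2, 3), -8) = Rational(-16, 3)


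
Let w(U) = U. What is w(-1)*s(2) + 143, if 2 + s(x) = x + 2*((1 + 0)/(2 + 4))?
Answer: 428/3 ≈ 142.67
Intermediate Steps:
s(x) = -5/3 + x (s(x) = -2 + (x + 2*((1 + 0)/(2 + 4))) = -2 + (x + 2*(1/6)) = -2 + (x + 2*(1*(⅙))) = -2 + (x + 2*(⅙)) = -2 + (x + ⅓) = -2 + (⅓ + x) = -5/3 + x)
w(-1)*s(2) + 143 = -(-5/3 + 2) + 143 = -1*⅓ + 143 = -⅓ + 143 = 428/3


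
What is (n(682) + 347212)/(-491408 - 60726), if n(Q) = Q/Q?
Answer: -347213/552134 ≈ -0.62886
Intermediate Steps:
n(Q) = 1
(n(682) + 347212)/(-491408 - 60726) = (1 + 347212)/(-491408 - 60726) = 347213/(-552134) = 347213*(-1/552134) = -347213/552134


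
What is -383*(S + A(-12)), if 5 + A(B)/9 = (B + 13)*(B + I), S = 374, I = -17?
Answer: -26044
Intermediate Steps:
A(B) = -45 + 9*(-17 + B)*(13 + B) (A(B) = -45 + 9*((B + 13)*(B - 17)) = -45 + 9*((13 + B)*(-17 + B)) = -45 + 9*((-17 + B)*(13 + B)) = -45 + 9*(-17 + B)*(13 + B))
-383*(S + A(-12)) = -383*(374 + (-2034 - 36*(-12) + 9*(-12)²)) = -383*(374 + (-2034 + 432 + 9*144)) = -383*(374 + (-2034 + 432 + 1296)) = -383*(374 - 306) = -383*68 = -26044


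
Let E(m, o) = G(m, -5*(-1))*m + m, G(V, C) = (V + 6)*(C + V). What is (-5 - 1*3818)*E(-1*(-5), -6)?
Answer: -2121765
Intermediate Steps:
G(V, C) = (6 + V)*(C + V)
E(m, o) = m + m*(30 + m**2 + 11*m) (E(m, o) = (m**2 + 6*(-5*(-1)) + 6*m + (-5*(-1))*m)*m + m = (m**2 + 6*5 + 6*m + 5*m)*m + m = (m**2 + 30 + 6*m + 5*m)*m + m = (30 + m**2 + 11*m)*m + m = m*(30 + m**2 + 11*m) + m = m + m*(30 + m**2 + 11*m))
(-5 - 1*3818)*E(-1*(-5), -6) = (-5 - 1*3818)*((-1*(-5))*(31 + (-1*(-5))**2 + 11*(-1*(-5)))) = (-5 - 3818)*(5*(31 + 5**2 + 11*5)) = -19115*(31 + 25 + 55) = -19115*111 = -3823*555 = -2121765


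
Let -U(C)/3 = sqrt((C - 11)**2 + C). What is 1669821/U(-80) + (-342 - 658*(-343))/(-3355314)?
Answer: -112676/1677657 - 556607*sqrt(8201)/8201 ≈ -6146.4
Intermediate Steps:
U(C) = -3*sqrt(C + (-11 + C)**2) (U(C) = -3*sqrt((C - 11)**2 + C) = -3*sqrt((-11 + C)**2 + C) = -3*sqrt(C + (-11 + C)**2))
1669821/U(-80) + (-342 - 658*(-343))/(-3355314) = 1669821/((-3*sqrt(-80 + (-11 - 80)**2))) + (-342 - 658*(-343))/(-3355314) = 1669821/((-3*sqrt(-80 + (-91)**2))) + (-342 + 225694)*(-1/3355314) = 1669821/((-3*sqrt(-80 + 8281))) + 225352*(-1/3355314) = 1669821/((-3*sqrt(8201))) - 112676/1677657 = 1669821*(-sqrt(8201)/24603) - 112676/1677657 = -556607*sqrt(8201)/8201 - 112676/1677657 = -112676/1677657 - 556607*sqrt(8201)/8201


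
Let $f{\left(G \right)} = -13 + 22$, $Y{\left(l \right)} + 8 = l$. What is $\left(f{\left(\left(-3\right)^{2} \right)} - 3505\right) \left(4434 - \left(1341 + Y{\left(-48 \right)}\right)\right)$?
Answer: $-11008904$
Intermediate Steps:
$Y{\left(l \right)} = -8 + l$
$f{\left(G \right)} = 9$
$\left(f{\left(\left(-3\right)^{2} \right)} - 3505\right) \left(4434 - \left(1341 + Y{\left(-48 \right)}\right)\right) = \left(9 - 3505\right) \left(4434 - 1285\right) = - 3496 \left(4434 - 1285\right) = \left(-3496\right) 3149 = -11008904$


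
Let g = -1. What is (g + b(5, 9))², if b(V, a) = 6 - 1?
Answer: 16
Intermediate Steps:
b(V, a) = 5
(g + b(5, 9))² = (-1 + 5)² = 4² = 16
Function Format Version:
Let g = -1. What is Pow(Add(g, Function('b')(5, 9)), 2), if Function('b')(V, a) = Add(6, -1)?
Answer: 16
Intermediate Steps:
Function('b')(V, a) = 5
Pow(Add(g, Function('b')(5, 9)), 2) = Pow(Add(-1, 5), 2) = Pow(4, 2) = 16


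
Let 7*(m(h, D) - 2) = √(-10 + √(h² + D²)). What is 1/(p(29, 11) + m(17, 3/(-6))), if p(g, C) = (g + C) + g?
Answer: 1/(71 + √(-10 + √1157/2)/7) ≈ 0.014010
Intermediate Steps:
m(h, D) = 2 + √(-10 + √(D² + h²))/7 (m(h, D) = 2 + √(-10 + √(h² + D²))/7 = 2 + √(-10 + √(D² + h²))/7)
p(g, C) = C + 2*g (p(g, C) = (C + g) + g = C + 2*g)
1/(p(29, 11) + m(17, 3/(-6))) = 1/((11 + 2*29) + (2 + √(-10 + √((3/(-6))² + 17²))/7)) = 1/((11 + 58) + (2 + √(-10 + √((3*(-⅙))² + 289))/7)) = 1/(69 + (2 + √(-10 + √((-½)² + 289))/7)) = 1/(69 + (2 + √(-10 + √(¼ + 289))/7)) = 1/(69 + (2 + √(-10 + √(1157/4))/7)) = 1/(69 + (2 + √(-10 + √1157/2)/7)) = 1/(71 + √(-10 + √1157/2)/7)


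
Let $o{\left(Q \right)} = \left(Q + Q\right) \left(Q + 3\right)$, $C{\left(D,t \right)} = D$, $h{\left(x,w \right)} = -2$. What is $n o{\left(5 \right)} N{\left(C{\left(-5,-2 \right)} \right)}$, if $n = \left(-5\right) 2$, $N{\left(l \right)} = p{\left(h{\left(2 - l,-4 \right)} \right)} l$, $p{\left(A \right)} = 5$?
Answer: $20000$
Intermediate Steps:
$o{\left(Q \right)} = 2 Q \left(3 + Q\right)$
$N{\left(l \right)} = 5 l$
$n = -10$
$n o{\left(5 \right)} N{\left(C{\left(-5,-2 \right)} \right)} = - 10 \cdot 2 \cdot 5 \left(3 + 5\right) 5 \left(-5\right) = - 10 \cdot 2 \cdot 5 \cdot 8 \left(-25\right) = \left(-10\right) 80 \left(-25\right) = \left(-800\right) \left(-25\right) = 20000$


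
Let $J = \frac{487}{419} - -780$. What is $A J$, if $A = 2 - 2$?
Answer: $0$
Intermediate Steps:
$A = 0$
$J = \frac{327307}{419}$ ($J = 487 \cdot \frac{1}{419} + 780 = \frac{487}{419} + 780 = \frac{327307}{419} \approx 781.16$)
$A J = 0 \cdot \frac{327307}{419} = 0$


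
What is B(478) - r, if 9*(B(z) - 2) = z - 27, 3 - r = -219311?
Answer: -1973357/9 ≈ -2.1926e+5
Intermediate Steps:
r = 219314 (r = 3 - 1*(-219311) = 3 + 219311 = 219314)
B(z) = -1 + z/9 (B(z) = 2 + (z - 27)/9 = 2 + (-27 + z)/9 = 2 + (-3 + z/9) = -1 + z/9)
B(478) - r = (-1 + (1/9)*478) - 1*219314 = (-1 + 478/9) - 219314 = 469/9 - 219314 = -1973357/9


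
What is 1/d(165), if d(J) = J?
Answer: 1/165 ≈ 0.0060606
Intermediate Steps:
1/d(165) = 1/165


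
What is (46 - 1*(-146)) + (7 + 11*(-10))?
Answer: 89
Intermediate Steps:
(46 - 1*(-146)) + (7 + 11*(-10)) = (46 + 146) + (7 - 110) = 192 - 103 = 89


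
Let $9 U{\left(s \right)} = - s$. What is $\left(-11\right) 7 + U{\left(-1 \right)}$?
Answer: $- \frac{692}{9} \approx -76.889$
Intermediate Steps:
$U{\left(s \right)} = - \frac{s}{9}$ ($U{\left(s \right)} = \frac{\left(-1\right) s}{9} = - \frac{s}{9}$)
$\left(-11\right) 7 + U{\left(-1 \right)} = \left(-11\right) 7 - - \frac{1}{9} = -77 + \frac{1}{9} = - \frac{692}{9}$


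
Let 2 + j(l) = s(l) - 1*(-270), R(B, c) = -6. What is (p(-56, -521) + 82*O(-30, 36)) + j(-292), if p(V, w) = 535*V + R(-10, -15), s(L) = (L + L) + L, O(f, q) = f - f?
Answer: -30574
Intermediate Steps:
O(f, q) = 0
s(L) = 3*L (s(L) = 2*L + L = 3*L)
p(V, w) = -6 + 535*V (p(V, w) = 535*V - 6 = -6 + 535*V)
j(l) = 268 + 3*l (j(l) = -2 + (3*l - 1*(-270)) = -2 + (3*l + 270) = -2 + (270 + 3*l) = 268 + 3*l)
(p(-56, -521) + 82*O(-30, 36)) + j(-292) = ((-6 + 535*(-56)) + 82*0) + (268 + 3*(-292)) = ((-6 - 29960) + 0) + (268 - 876) = (-29966 + 0) - 608 = -29966 - 608 = -30574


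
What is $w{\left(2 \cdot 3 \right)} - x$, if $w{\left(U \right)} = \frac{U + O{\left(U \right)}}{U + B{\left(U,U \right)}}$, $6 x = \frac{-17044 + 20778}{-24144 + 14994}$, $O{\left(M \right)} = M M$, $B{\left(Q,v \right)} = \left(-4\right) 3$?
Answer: $- \frac{190283}{27450} \approx -6.932$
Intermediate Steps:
$B{\left(Q,v \right)} = -12$
$O{\left(M \right)} = M^{2}$
$x = - \frac{1867}{27450}$ ($x = \frac{\left(-17044 + 20778\right) \frac{1}{-24144 + 14994}}{6} = \frac{3734 \frac{1}{-9150}}{6} = \frac{3734 \left(- \frac{1}{9150}\right)}{6} = \frac{1}{6} \left(- \frac{1867}{4575}\right) = - \frac{1867}{27450} \approx -0.068015$)
$w{\left(U \right)} = \frac{U + U^{2}}{-12 + U}$ ($w{\left(U \right)} = \frac{U + U^{2}}{U - 12} = \frac{U + U^{2}}{-12 + U}$)
$w{\left(2 \cdot 3 \right)} - x = \frac{2 \cdot 3 \left(1 + 2 \cdot 3\right)}{-12 + 2 \cdot 3} - - \frac{1867}{27450} = \frac{6 \left(1 + 6\right)}{-12 + 6} + \frac{1867}{27450} = 6 \frac{1}{-6} \cdot 7 + \frac{1867}{27450} = 6 \left(- \frac{1}{6}\right) 7 + \frac{1867}{27450} = -7 + \frac{1867}{27450} = - \frac{190283}{27450}$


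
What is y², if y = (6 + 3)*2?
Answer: 324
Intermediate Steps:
y = 18 (y = 9*2 = 18)
y² = 18² = 324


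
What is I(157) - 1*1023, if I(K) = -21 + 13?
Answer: -1031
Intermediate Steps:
I(K) = -8
I(157) - 1*1023 = -8 - 1*1023 = -8 - 1023 = -1031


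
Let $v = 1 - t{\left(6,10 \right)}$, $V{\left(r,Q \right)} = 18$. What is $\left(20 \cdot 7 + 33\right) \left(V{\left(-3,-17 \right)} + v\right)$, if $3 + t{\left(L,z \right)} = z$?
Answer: $2076$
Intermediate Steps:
$t{\left(L,z \right)} = -3 + z$
$v = -6$ ($v = 1 - \left(-3 + 10\right) = 1 - 7 = -6$)
$\left(20 \cdot 7 + 33\right) \left(V{\left(-3,-17 \right)} + v\right) = \left(20 \cdot 7 + 33\right) \left(18 - 6\right) = \left(140 + 33\right) 12 = 173 \cdot 12 = 2076$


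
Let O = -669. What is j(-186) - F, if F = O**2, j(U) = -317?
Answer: -447878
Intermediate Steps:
F = 447561 (F = (-669)**2 = 447561)
j(-186) - F = -317 - 1*447561 = -317 - 447561 = -447878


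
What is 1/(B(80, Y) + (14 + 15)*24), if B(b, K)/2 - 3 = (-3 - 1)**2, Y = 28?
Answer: 1/734 ≈ 0.0013624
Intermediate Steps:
B(b, K) = 38 (B(b, K) = 6 + 2*(-3 - 1)**2 = 6 + 2*(-4)**2 = 6 + 2*16 = 6 + 32 = 38)
1/(B(80, Y) + (14 + 15)*24) = 1/(38 + (14 + 15)*24) = 1/(38 + 29*24) = 1/(38 + 696) = 1/734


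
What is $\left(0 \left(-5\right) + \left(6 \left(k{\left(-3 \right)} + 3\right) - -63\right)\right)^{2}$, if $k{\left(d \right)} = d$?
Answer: $3969$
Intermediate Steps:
$\left(0 \left(-5\right) + \left(6 \left(k{\left(-3 \right)} + 3\right) - -63\right)\right)^{2} = \left(0 \left(-5\right) + \left(6 \left(-3 + 3\right) - -63\right)\right)^{2} = \left(0 + \left(6 \cdot 0 + 63\right)\right)^{2} = \left(0 + \left(0 + 63\right)\right)^{2} = \left(0 + 63\right)^{2} = 63^{2} = 3969$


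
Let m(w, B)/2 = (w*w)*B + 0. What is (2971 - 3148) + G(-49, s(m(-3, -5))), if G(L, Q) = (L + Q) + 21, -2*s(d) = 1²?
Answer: -411/2 ≈ -205.50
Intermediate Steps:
m(w, B) = 2*B*w² (m(w, B) = 2*((w*w)*B + 0) = 2*(w²*B + 0) = 2*(B*w² + 0) = 2*(B*w²) = 2*B*w²)
s(d) = -½ (s(d) = -½*1² = -½*1 = -½)
G(L, Q) = 21 + L + Q
(2971 - 3148) + G(-49, s(m(-3, -5))) = (2971 - 3148) + (21 - 49 - ½) = -177 - 57/2 = -411/2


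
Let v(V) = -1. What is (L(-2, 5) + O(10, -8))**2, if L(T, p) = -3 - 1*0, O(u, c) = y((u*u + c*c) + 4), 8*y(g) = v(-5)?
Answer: 625/64 ≈ 9.7656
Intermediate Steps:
y(g) = -1/8 (y(g) = (1/8)*(-1) = -1/8)
O(u, c) = -1/8
L(T, p) = -3 (L(T, p) = -3 + 0 = -3)
(L(-2, 5) + O(10, -8))**2 = (-3 - 1/8)**2 = (-25/8)**2 = 625/64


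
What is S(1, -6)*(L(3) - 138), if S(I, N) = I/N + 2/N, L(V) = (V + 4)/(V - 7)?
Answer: 559/8 ≈ 69.875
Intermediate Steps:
L(V) = (4 + V)/(-7 + V)
S(I, N) = 2/N + I/N
S(1, -6)*(L(3) - 138) = ((2 + 1)/(-6))*((4 + 3)/(-7 + 3) - 138) = (-⅙*3)*(7/(-4) - 138) = -(-¼*7 - 138)/2 = -(-7/4 - 138)/2 = -½*(-559/4) = 559/8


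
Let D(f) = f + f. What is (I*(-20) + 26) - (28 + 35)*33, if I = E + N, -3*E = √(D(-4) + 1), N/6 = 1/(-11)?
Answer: -22463/11 + 20*I*√7/3 ≈ -2042.1 + 17.638*I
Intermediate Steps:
D(f) = 2*f
N = -6/11 (N = 6/(-11) = 6*(-1/11) = -6/11 ≈ -0.54545)
E = -I*√7/3 (E = -√(2*(-4) + 1)/3 = -√(-8 + 1)/3 = -I*√7/3 ≈ -0.88192*I)
I = -6/11 - I*√7/3 (I = -I*√7/3 - 6/11 = -6/11 - I*√7/3 ≈ -0.54545 - 0.88192*I)
(I*(-20) + 26) - (28 + 35)*33 = ((-6/11 - I*√7/3)*(-20) + 26) - (28 + 35)*33 = ((120/11 + 20*I*√7/3) + 26) - 63*33 = (406/11 + 20*I*√7/3) - 1*2079 = (406/11 + 20*I*√7/3) - 2079 = -22463/11 + 20*I*√7/3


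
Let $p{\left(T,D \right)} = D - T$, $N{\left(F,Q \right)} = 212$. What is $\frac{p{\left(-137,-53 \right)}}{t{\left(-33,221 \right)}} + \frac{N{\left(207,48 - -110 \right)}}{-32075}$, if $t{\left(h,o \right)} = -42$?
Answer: $- \frac{64362}{32075} \approx -2.0066$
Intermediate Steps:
$\frac{p{\left(-137,-53 \right)}}{t{\left(-33,221 \right)}} + \frac{N{\left(207,48 - -110 \right)}}{-32075} = \frac{-53 - -137}{-42} + \frac{212}{-32075} = \left(-53 + 137\right) \left(- \frac{1}{42}\right) + 212 \left(- \frac{1}{32075}\right) = 84 \left(- \frac{1}{42}\right) - \frac{212}{32075} = -2 - \frac{212}{32075} = - \frac{64362}{32075}$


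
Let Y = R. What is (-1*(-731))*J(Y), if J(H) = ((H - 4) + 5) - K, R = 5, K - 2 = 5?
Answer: -731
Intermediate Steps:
K = 7 (K = 2 + 5 = 7)
Y = 5
J(H) = -6 + H (J(H) = ((H - 4) + 5) - 1*7 = ((-4 + H) + 5) - 7 = (1 + H) - 7 = -6 + H)
(-1*(-731))*J(Y) = (-1*(-731))*(-6 + 5) = 731*(-1) = -731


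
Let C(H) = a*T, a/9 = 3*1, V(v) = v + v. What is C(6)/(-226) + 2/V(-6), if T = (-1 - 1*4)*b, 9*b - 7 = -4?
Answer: 11/339 ≈ 0.032448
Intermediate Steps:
V(v) = 2*v
a = 27 (a = 9*(3*1) = 9*3 = 27)
b = ⅓ (b = 7/9 + (⅑)*(-4) = 7/9 - 4/9 = ⅓ ≈ 0.33333)
T = -5/3 (T = (-1 - 1*4)*(⅓) = (-1 - 4)*(⅓) = -5*⅓ = -5/3 ≈ -1.6667)
C(H) = -45 (C(H) = 27*(-5/3) = -45)
C(6)/(-226) + 2/V(-6) = -45/(-226) + 2/((2*(-6))) = -45*(-1/226) + 2/(-12) = 45/226 + 2*(-1/12) = 45/226 - ⅙ = 11/339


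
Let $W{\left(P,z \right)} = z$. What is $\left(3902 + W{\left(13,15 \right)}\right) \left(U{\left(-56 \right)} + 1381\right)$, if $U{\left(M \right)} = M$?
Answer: $5190025$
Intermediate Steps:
$\left(3902 + W{\left(13,15 \right)}\right) \left(U{\left(-56 \right)} + 1381\right) = \left(3902 + 15\right) \left(-56 + 1381\right) = 3917 \cdot 1325 = 5190025$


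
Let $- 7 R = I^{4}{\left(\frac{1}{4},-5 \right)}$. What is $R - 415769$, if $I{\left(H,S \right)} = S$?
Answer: $- \frac{2911008}{7} \approx -4.1586 \cdot 10^{5}$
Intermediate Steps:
$R = - \frac{625}{7}$ ($R = - \frac{\left(-5\right)^{4}}{7} = \left(- \frac{1}{7}\right) 625 = - \frac{625}{7} \approx -89.286$)
$R - 415769 = - \frac{625}{7} - 415769 = - \frac{2911008}{7}$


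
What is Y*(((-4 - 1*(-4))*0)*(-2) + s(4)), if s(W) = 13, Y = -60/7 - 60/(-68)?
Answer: -11895/119 ≈ -99.958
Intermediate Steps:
Y = -915/119 (Y = -60*1/7 - 60*(-1/68) = -60/7 + 15/17 = -915/119 ≈ -7.6891)
Y*(((-4 - 1*(-4))*0)*(-2) + s(4)) = -915*(((-4 - 1*(-4))*0)*(-2) + 13)/119 = -915*(((-4 + 4)*0)*(-2) + 13)/119 = -915*((0*0)*(-2) + 13)/119 = -915*(0*(-2) + 13)/119 = -915*(0 + 13)/119 = -915/119*13 = -11895/119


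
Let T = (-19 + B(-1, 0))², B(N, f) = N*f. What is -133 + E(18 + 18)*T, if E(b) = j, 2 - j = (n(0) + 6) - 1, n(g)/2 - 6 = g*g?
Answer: -5548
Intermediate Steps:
n(g) = 12 + 2*g² (n(g) = 12 + 2*(g*g) = 12 + 2*g²)
T = 361 (T = (-19 - 1*0)² = (-19 + 0)² = (-19)² = 361)
j = -15 (j = 2 - (((12 + 2*0²) + 6) - 1) = 2 - (((12 + 2*0) + 6) - 1) = 2 - (((12 + 0) + 6) - 1) = 2 - ((12 + 6) - 1) = 2 - (18 - 1) = 2 - 1*17 = 2 - 17 = -15)
E(b) = -15
-133 + E(18 + 18)*T = -133 - 15*361 = -133 - 5415 = -5548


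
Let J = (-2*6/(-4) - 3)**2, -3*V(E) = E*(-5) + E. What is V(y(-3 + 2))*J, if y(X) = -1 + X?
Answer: 0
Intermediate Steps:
V(E) = 4*E/3 (V(E) = -(E*(-5) + E)/3 = -(-5*E + E)/3 = -(-4)*E/3 = 4*E/3)
J = 0 (J = (-12*(-1/4) - 3)**2 = (3 - 3)**2 = 0**2 = 0)
V(y(-3 + 2))*J = (4*(-1 + (-3 + 2))/3)*0 = (4*(-1 - 1)/3)*0 = ((4/3)*(-2))*0 = -8/3*0 = 0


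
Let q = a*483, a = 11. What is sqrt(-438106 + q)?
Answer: I*sqrt(432793) ≈ 657.87*I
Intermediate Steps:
q = 5313 (q = 11*483 = 5313)
sqrt(-438106 + q) = sqrt(-438106 + 5313) = sqrt(-432793) = I*sqrt(432793)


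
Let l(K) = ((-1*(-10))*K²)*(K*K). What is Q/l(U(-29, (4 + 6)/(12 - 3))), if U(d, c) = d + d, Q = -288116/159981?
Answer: -72029/4526060866440 ≈ -1.5914e-8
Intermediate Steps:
Q = -288116/159981 (Q = -288116*1/159981 = -288116/159981 ≈ -1.8009)
U(d, c) = 2*d
l(K) = 10*K⁴ (l(K) = (10*K²)*K² = 10*K⁴)
Q/l(U(-29, (4 + 6)/(12 - 3))) = -288116/(159981*(10*(2*(-29))⁴)) = -288116/(159981*(10*(-58)⁴)) = -288116/(159981*(10*11316496)) = -288116/159981/113164960 = -288116/159981*1/113164960 = -72029/4526060866440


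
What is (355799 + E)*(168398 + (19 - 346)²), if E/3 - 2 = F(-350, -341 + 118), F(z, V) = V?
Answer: 97778529472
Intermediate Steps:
E = -663 (E = 6 + 3*(-341 + 118) = 6 + 3*(-223) = 6 - 669 = -663)
(355799 + E)*(168398 + (19 - 346)²) = (355799 - 663)*(168398 + (19 - 346)²) = 355136*(168398 + (-327)²) = 355136*(168398 + 106929) = 355136*275327 = 97778529472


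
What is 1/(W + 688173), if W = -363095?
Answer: 1/325078 ≈ 3.0762e-6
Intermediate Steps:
1/(W + 688173) = 1/(-363095 + 688173) = 1/325078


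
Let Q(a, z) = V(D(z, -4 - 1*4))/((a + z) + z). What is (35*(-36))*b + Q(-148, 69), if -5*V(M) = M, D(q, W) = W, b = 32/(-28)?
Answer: 35996/25 ≈ 1439.8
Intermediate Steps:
b = -8/7 (b = 32*(-1/28) = -8/7 ≈ -1.1429)
V(M) = -M/5
Q(a, z) = 8/(5*(a + 2*z)) (Q(a, z) = (-(-4 - 1*4)/5)/((a + z) + z) = (-(-4 - 4)/5)/(a + 2*z) = (-1/5*(-8))/(a + 2*z) = 8/(5*(a + 2*z)))
(35*(-36))*b + Q(-148, 69) = (35*(-36))*(-8/7) + 8/(5*(-148 + 2*69)) = -1260*(-8/7) + 8/(5*(-148 + 138)) = 1440 + (8/5)/(-10) = 1440 + (8/5)*(-1/10) = 1440 - 4/25 = 35996/25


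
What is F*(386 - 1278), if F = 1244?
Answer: -1109648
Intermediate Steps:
F*(386 - 1278) = 1244*(386 - 1278) = 1244*(-892) = -1109648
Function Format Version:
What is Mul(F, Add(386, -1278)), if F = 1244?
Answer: -1109648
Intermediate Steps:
Mul(F, Add(386, -1278)) = Mul(1244, Add(386, -1278)) = Mul(1244, -892) = -1109648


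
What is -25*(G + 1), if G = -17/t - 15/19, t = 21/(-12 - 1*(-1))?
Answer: -90925/399 ≈ -227.88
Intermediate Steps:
t = -21/11 (t = 21/(-12 + 1) = 21/(-11) = 21*(-1/11) = -21/11 ≈ -1.9091)
G = 3238/399 (G = -17/(-21/11) - 15/19 = -17*(-11/21) - 15*1/19 = 187/21 - 15/19 = 3238/399 ≈ 8.1153)
-25*(G + 1) = -25*(3238/399 + 1) = -25*3637/399 = -90925/399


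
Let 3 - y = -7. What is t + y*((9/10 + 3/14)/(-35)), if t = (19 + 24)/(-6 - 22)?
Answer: -1817/980 ≈ -1.8541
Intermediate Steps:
t = -43/28 (t = 43/(-28) = 43*(-1/28) = -43/28 ≈ -1.5357)
y = 10 (y = 3 - 1*(-7) = 3 + 7 = 10)
t + y*((9/10 + 3/14)/(-35)) = -43/28 + 10*((9/10 + 3/14)/(-35)) = -43/28 + 10*((9*(1/10) + 3*(1/14))*(-1/35)) = -43/28 + 10*((9/10 + 3/14)*(-1/35)) = -43/28 + 10*((39/35)*(-1/35)) = -43/28 + 10*(-39/1225) = -43/28 - 78/245 = -1817/980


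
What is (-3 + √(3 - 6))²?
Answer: (3 - I*√3)² ≈ 6.0 - 10.392*I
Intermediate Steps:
(-3 + √(3 - 6))² = (-3 + √(-3))² = (-3 + I*√3)²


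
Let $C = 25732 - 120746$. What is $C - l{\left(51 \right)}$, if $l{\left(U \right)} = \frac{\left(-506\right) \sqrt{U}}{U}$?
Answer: $-95014 + \frac{506 \sqrt{51}}{51} \approx -94943.0$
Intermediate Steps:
$C = -95014$ ($C = 25732 - 120746 = -95014$)
$l{\left(U \right)} = - \frac{506}{\sqrt{U}}$
$C - l{\left(51 \right)} = -95014 - - \frac{506}{\sqrt{51}} = -95014 - - 506 \frac{\sqrt{51}}{51} = -95014 - - \frac{506 \sqrt{51}}{51} = -95014 + \frac{506 \sqrt{51}}{51}$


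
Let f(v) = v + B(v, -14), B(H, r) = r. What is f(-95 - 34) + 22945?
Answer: 22802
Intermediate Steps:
f(v) = -14 + v (f(v) = v - 14 = -14 + v)
f(-95 - 34) + 22945 = (-14 + (-95 - 34)) + 22945 = (-14 - 129) + 22945 = -143 + 22945 = 22802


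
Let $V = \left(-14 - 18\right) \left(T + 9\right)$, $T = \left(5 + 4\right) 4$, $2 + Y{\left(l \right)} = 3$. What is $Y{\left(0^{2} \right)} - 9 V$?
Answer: $12961$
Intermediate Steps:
$Y{\left(l \right)} = 1$ ($Y{\left(l \right)} = -2 + 3 = 1$)
$T = 36$ ($T = 9 \cdot 4 = 36$)
$V = -1440$ ($V = \left(-14 - 18\right) \left(36 + 9\right) = \left(-32\right) 45 = -1440$)
$Y{\left(0^{2} \right)} - 9 V = 1 - -12960 = 1 + 12960 = 12961$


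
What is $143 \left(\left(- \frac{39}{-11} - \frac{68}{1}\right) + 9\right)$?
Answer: $-7930$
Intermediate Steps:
$143 \left(\left(- \frac{39}{-11} - \frac{68}{1}\right) + 9\right) = 143 \left(\left(\left(-39\right) \left(- \frac{1}{11}\right) - 68\right) + 9\right) = 143 \left(\left(\frac{39}{11} - 68\right) + 9\right) = 143 \left(- \frac{709}{11} + 9\right) = 143 \left(- \frac{610}{11}\right) = -7930$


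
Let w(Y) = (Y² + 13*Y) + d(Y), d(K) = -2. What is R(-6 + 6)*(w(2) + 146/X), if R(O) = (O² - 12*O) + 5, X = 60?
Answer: 913/6 ≈ 152.17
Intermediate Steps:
R(O) = 5 + O² - 12*O
w(Y) = -2 + Y² + 13*Y (w(Y) = (Y² + 13*Y) - 2 = -2 + Y² + 13*Y)
R(-6 + 6)*(w(2) + 146/X) = (5 + (-6 + 6)² - 12*(-6 + 6))*((-2 + 2² + 13*2) + 146/60) = (5 + 0² - 12*0)*((-2 + 4 + 26) + 146*(1/60)) = (5 + 0 + 0)*(28 + 73/30) = 5*(913/30) = 913/6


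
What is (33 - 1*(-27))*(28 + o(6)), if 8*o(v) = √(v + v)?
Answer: 1680 + 15*√3 ≈ 1706.0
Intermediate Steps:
o(v) = √2*√v/8 (o(v) = √(v + v)/8 = √(2*v)/8 = (√2*√v)/8 = √2*√v/8)
(33 - 1*(-27))*(28 + o(6)) = (33 - 1*(-27))*(28 + √2*√6/8) = (33 + 27)*(28 + √3/4) = 60*(28 + √3/4) = 1680 + 15*√3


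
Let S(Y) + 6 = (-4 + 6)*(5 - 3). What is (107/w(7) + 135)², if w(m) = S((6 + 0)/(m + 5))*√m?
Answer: 521749/28 - 14445*√7/7 ≈ 13174.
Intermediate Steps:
S(Y) = -2 (S(Y) = -6 + (-4 + 6)*(5 - 3) = -6 + 2*2 = -6 + 4 = -2)
w(m) = -2*√m
(107/w(7) + 135)² = (107/((-2*√7)) + 135)² = (107*(-√7/14) + 135)² = (-107*√7/14 + 135)² = (135 - 107*√7/14)²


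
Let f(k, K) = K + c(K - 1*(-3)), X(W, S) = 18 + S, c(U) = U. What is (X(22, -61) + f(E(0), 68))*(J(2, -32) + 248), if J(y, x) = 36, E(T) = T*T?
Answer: 27264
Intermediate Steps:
E(T) = T²
f(k, K) = 3 + 2*K (f(k, K) = K + (K - 1*(-3)) = K + (K + 3) = K + (3 + K) = 3 + 2*K)
(X(22, -61) + f(E(0), 68))*(J(2, -32) + 248) = ((18 - 61) + (3 + 2*68))*(36 + 248) = (-43 + (3 + 136))*284 = (-43 + 139)*284 = 96*284 = 27264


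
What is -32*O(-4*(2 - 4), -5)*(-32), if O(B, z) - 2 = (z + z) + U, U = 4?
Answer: -4096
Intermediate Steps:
O(B, z) = 6 + 2*z (O(B, z) = 2 + ((z + z) + 4) = 2 + (2*z + 4) = 2 + (4 + 2*z) = 6 + 2*z)
-32*O(-4*(2 - 4), -5)*(-32) = -32*(6 + 2*(-5))*(-32) = -32*(6 - 10)*(-32) = -32*(-4)*(-32) = 128*(-32) = -4096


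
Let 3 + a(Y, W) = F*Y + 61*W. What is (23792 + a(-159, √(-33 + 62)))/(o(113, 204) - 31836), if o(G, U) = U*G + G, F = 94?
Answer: -8843/8671 - 61*√29/8671 ≈ -1.0577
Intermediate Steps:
o(G, U) = G + G*U (o(G, U) = G*U + G = G + G*U)
a(Y, W) = -3 + 61*W + 94*Y (a(Y, W) = -3 + (94*Y + 61*W) = -3 + (61*W + 94*Y) = -3 + 61*W + 94*Y)
(23792 + a(-159, √(-33 + 62)))/(o(113, 204) - 31836) = (23792 + (-3 + 61*√(-33 + 62) + 94*(-159)))/(113*(1 + 204) - 31836) = (23792 + (-3 + 61*√29 - 14946))/(113*205 - 31836) = (23792 + (-14949 + 61*√29))/(23165 - 31836) = (8843 + 61*√29)/(-8671) = (8843 + 61*√29)*(-1/8671) = -8843/8671 - 61*√29/8671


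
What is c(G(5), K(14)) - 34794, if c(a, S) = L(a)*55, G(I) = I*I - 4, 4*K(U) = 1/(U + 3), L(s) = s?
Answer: -33639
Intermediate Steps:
K(U) = 1/(4*(3 + U)) (K(U) = 1/(4*(U + 3)) = 1/(4*(3 + U)))
G(I) = -4 + I² (G(I) = I² - 4 = -4 + I²)
c(a, S) = 55*a (c(a, S) = a*55 = 55*a)
c(G(5), K(14)) - 34794 = 55*(-4 + 5²) - 34794 = 55*(-4 + 25) - 34794 = 55*21 - 34794 = 1155 - 34794 = -33639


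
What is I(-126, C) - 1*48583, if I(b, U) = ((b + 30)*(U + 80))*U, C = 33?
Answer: -406567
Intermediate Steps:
I(b, U) = U*(30 + b)*(80 + U) (I(b, U) = ((30 + b)*(80 + U))*U = U*(30 + b)*(80 + U))
I(-126, C) - 1*48583 = 33*(2400 + 30*33 + 80*(-126) + 33*(-126)) - 1*48583 = 33*(2400 + 990 - 10080 - 4158) - 48583 = 33*(-10848) - 48583 = -357984 - 48583 = -406567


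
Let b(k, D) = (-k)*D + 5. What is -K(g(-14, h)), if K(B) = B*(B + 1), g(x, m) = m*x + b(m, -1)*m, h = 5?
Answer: -380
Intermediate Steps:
b(k, D) = 5 - D*k (b(k, D) = -D*k + 5 = 5 - D*k)
g(x, m) = m*x + m*(5 + m) (g(x, m) = m*x + (5 - 1*(-1)*m)*m = m*x + (5 + m)*m = m*x + m*(5 + m))
K(B) = B*(1 + B)
-K(g(-14, h)) = -5*(5 + 5 - 14)*(1 + 5*(5 + 5 - 14)) = -5*(-4)*(1 + 5*(-4)) = -(-20)*(1 - 20) = -(-20)*(-19) = -1*380 = -380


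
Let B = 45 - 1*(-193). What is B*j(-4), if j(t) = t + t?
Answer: -1904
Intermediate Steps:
B = 238 (B = 45 + 193 = 238)
j(t) = 2*t
B*j(-4) = 238*(2*(-4)) = 238*(-8) = -1904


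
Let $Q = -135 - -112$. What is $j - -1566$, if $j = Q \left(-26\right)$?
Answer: $2164$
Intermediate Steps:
$Q = -23$ ($Q = -135 + 112 = -23$)
$j = 598$ ($j = \left(-23\right) \left(-26\right) = 598$)
$j - -1566 = 598 - -1566 = 598 + 1566 = 2164$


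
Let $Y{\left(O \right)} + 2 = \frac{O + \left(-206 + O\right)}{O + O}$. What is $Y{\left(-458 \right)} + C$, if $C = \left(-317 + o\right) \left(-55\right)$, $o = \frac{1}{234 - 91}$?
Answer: $\frac{103801085}{5954} \approx 17434.0$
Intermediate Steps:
$o = \frac{1}{143} \approx 0.006993$
$C = \frac{226650}{13}$ ($C = \left(-317 + \frac{1}{143}\right) \left(-55\right) = \left(- \frac{45330}{143}\right) \left(-55\right) = \frac{226650}{13} \approx 17435.0$)
$Y{\left(O \right)} = -2 + \frac{-206 + 2 O}{2 O}$ ($Y{\left(O \right)} = -2 + \frac{O + \left(-206 + O\right)}{O + O} = -2 + \frac{-206 + 2 O}{2 O}$)
$Y{\left(-458 \right)} + C = \frac{-103 - -458}{-458} + \frac{226650}{13} = - \frac{-103 + 458}{458} + \frac{226650}{13} = \left(- \frac{1}{458}\right) 355 + \frac{226650}{13} = - \frac{355}{458} + \frac{226650}{13} = \frac{103801085}{5954}$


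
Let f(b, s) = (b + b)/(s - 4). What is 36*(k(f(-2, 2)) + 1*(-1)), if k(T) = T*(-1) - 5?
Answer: -288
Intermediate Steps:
f(b, s) = 2*b/(-4 + s) (f(b, s) = (2*b)/(-4 + s) = 2*b/(-4 + s))
k(T) = -5 - T (k(T) = -T - 5 = -5 - T)
36*(k(f(-2, 2)) + 1*(-1)) = 36*((-5 - 2*(-2)/(-4 + 2)) + 1*(-1)) = 36*((-5 - 2*(-2)/(-2)) - 1) = 36*((-5 - 2*(-2)*(-1)/2) - 1) = 36*((-5 - 1*2) - 1) = 36*((-5 - 2) - 1) = 36*(-7 - 1) = 36*(-8) = -288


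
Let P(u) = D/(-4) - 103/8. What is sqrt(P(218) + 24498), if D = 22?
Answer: sqrt(391674)/4 ≈ 156.46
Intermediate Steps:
P(u) = -147/8 (P(u) = 22/(-4) - 103/8 = 22*(-1/4) - 103*1/8 = -11/2 - 103/8 = -147/8)
sqrt(P(218) + 24498) = sqrt(-147/8 + 24498) = sqrt(195837/8) = sqrt(391674)/4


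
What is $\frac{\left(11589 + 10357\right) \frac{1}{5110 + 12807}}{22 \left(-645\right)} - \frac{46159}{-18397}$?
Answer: $\frac{5867581677004}{2338647152655} \approx 2.509$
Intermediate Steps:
$\frac{\left(11589 + 10357\right) \frac{1}{5110 + 12807}}{22 \left(-645\right)} - \frac{46159}{-18397} = \frac{21946 \cdot \frac{1}{17917}}{-14190} - - \frac{46159}{18397} = 21946 \cdot \frac{1}{17917} \left(- \frac{1}{14190}\right) + \frac{46159}{18397} = \frac{21946}{17917} \left(- \frac{1}{14190}\right) + \frac{46159}{18397} = - \frac{10973}{127121115} + \frac{46159}{18397} = \frac{5867581677004}{2338647152655}$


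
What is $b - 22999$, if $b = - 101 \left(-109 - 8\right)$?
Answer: $-11182$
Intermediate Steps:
$b = 11817$ ($b = - 101 \left(-109 - 8\right) = \left(-101\right) \left(-117\right) = 11817$)
$b - 22999 = 11817 - 22999 = -11182$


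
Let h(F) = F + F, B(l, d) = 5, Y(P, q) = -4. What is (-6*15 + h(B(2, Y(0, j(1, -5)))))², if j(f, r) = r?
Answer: 6400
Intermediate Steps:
h(F) = 2*F
(-6*15 + h(B(2, Y(0, j(1, -5)))))² = (-6*15 + 2*5)² = (-90 + 10)² = (-80)² = 6400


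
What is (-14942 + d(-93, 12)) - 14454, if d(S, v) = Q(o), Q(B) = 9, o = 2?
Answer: -29387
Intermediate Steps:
d(S, v) = 9
(-14942 + d(-93, 12)) - 14454 = (-14942 + 9) - 14454 = -14933 - 14454 = -29387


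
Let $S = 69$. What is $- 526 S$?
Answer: $-36294$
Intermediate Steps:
$- 526 S = \left(-526\right) 69 = -36294$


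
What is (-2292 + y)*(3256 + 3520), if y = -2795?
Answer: -34469512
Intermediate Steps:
(-2292 + y)*(3256 + 3520) = (-2292 - 2795)*(3256 + 3520) = -5087*6776 = -34469512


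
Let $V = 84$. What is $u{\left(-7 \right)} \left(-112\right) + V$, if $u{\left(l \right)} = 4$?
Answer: $-364$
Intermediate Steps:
$u{\left(-7 \right)} \left(-112\right) + V = 4 \left(-112\right) + 84 = -448 + 84 = -364$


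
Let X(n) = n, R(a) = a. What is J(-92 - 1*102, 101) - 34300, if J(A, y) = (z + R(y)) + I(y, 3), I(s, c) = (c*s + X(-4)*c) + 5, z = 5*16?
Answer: -33823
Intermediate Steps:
z = 80
I(s, c) = 5 - 4*c + c*s (I(s, c) = (c*s - 4*c) + 5 = (-4*c + c*s) + 5 = 5 - 4*c + c*s)
J(A, y) = 73 + 4*y (J(A, y) = (80 + y) + (5 - 4*3 + 3*y) = (80 + y) + (5 - 12 + 3*y) = (80 + y) + (-7 + 3*y) = 73 + 4*y)
J(-92 - 1*102, 101) - 34300 = (73 + 4*101) - 34300 = (73 + 404) - 34300 = 477 - 34300 = -33823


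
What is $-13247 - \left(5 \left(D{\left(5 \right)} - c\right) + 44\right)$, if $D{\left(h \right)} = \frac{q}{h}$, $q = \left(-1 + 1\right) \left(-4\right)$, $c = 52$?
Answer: $-13031$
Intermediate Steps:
$q = 0$ ($q = 0 \left(-4\right) = 0$)
$D{\left(h \right)} = 0$ ($D{\left(h \right)} = \frac{0}{h} = 0$)
$-13247 - \left(5 \left(D{\left(5 \right)} - c\right) + 44\right) = -13247 - \left(5 \left(0 - 52\right) + 44\right) = -13247 - \left(5 \left(-52\right) + 44\right) = -13247 - \left(-260 + 44\right) = -13247 - -216 = -13247 + 216 = -13031$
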